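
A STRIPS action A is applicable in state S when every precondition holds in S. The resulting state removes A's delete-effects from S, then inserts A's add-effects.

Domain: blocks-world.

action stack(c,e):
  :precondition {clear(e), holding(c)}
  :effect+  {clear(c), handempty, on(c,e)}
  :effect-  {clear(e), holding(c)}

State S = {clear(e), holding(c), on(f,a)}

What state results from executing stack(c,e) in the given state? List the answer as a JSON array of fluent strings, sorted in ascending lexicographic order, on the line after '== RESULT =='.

Progress:
  pre ⊆ S: {clear(e), holding(c)} ⊆ S  — applicable
  S \ del = {on(f,a)}
  ∪ add   = {clear(c), handempty, on(c,e), on(f,a)}

== RESULT ==
["clear(c)", "handempty", "on(c,e)", "on(f,a)"]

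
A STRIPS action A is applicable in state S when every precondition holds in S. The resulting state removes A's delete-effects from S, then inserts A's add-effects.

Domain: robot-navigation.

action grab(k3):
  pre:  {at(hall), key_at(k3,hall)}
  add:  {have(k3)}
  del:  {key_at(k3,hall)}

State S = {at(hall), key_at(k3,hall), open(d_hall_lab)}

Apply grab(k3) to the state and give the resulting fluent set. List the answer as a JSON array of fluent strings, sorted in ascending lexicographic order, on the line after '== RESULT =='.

Progress:
  pre ⊆ S: {at(hall), key_at(k3,hall)} ⊆ S  — applicable
  S \ del = {at(hall), open(d_hall_lab)}
  ∪ add   = {at(hall), have(k3), open(d_hall_lab)}

== RESULT ==
["at(hall)", "have(k3)", "open(d_hall_lab)"]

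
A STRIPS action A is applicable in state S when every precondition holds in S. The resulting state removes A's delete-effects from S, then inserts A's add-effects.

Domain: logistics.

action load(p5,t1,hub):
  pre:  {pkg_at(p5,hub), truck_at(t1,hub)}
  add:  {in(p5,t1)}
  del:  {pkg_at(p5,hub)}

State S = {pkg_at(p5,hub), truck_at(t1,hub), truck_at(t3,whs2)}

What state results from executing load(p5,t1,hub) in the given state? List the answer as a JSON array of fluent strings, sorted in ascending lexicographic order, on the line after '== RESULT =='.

Progress:
  pre ⊆ S: {pkg_at(p5,hub), truck_at(t1,hub)} ⊆ S  — applicable
  S \ del = {truck_at(t1,hub), truck_at(t3,whs2)}
  ∪ add   = {in(p5,t1), truck_at(t1,hub), truck_at(t3,whs2)}

== RESULT ==
["in(p5,t1)", "truck_at(t1,hub)", "truck_at(t3,whs2)"]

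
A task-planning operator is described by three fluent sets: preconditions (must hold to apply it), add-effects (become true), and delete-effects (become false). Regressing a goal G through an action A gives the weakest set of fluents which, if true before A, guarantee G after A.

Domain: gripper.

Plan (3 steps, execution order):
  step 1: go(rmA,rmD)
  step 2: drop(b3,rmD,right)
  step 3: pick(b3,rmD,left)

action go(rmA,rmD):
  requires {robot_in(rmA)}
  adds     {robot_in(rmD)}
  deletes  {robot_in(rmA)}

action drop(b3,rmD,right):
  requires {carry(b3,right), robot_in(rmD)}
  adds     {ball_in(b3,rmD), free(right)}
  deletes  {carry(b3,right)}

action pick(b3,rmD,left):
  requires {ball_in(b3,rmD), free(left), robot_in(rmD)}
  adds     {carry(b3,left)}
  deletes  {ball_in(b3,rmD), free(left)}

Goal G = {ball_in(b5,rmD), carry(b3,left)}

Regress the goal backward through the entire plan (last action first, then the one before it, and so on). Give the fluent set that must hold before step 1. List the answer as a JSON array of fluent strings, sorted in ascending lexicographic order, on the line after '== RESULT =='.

Work backward from the goal:
  through step 3 (pick(b3,rmD,left)): drop {carry(b3,left)}, keep {ball_in(b5,rmD)}, require {ball_in(b3,rmD), free(left), robot_in(rmD)}
    → {ball_in(b3,rmD), ball_in(b5,rmD), free(left), robot_in(rmD)}
  through step 2 (drop(b3,rmD,right)): drop {ball_in(b3,rmD)}, keep {ball_in(b5,rmD), free(left), robot_in(rmD)}, require {carry(b3,right), robot_in(rmD)}
    → {ball_in(b5,rmD), carry(b3,right), free(left), robot_in(rmD)}
  through step 1 (go(rmA,rmD)): drop {robot_in(rmD)}, keep {ball_in(b5,rmD), carry(b3,right), free(left)}, require {robot_in(rmA)}
    → {ball_in(b5,rmD), carry(b3,right), free(left), robot_in(rmA)}

== RESULT ==
["ball_in(b5,rmD)", "carry(b3,right)", "free(left)", "robot_in(rmA)"]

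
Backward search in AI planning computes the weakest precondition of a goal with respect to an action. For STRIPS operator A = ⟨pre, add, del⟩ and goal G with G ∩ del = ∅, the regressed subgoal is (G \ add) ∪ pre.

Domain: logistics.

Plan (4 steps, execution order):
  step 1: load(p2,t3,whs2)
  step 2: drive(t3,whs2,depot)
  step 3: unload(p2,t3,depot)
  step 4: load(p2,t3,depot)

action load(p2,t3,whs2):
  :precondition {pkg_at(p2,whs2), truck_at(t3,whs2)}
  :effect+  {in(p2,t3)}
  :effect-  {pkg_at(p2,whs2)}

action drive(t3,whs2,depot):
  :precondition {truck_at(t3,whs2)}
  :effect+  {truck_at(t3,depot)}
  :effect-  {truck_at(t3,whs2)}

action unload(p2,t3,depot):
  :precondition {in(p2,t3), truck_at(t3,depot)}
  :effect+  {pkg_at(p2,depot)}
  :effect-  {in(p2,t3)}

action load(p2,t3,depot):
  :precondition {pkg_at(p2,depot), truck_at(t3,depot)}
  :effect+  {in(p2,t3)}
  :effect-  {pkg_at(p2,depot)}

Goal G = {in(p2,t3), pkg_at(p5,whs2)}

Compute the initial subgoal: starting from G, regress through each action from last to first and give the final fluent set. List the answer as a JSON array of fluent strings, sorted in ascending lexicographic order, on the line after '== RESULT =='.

Work backward from the goal:
  through step 4 (load(p2,t3,depot)): drop {in(p2,t3)}, keep {pkg_at(p5,whs2)}, require {pkg_at(p2,depot), truck_at(t3,depot)}
    → {pkg_at(p2,depot), pkg_at(p5,whs2), truck_at(t3,depot)}
  through step 3 (unload(p2,t3,depot)): drop {pkg_at(p2,depot)}, keep {pkg_at(p5,whs2), truck_at(t3,depot)}, require {in(p2,t3), truck_at(t3,depot)}
    → {in(p2,t3), pkg_at(p5,whs2), truck_at(t3,depot)}
  through step 2 (drive(t3,whs2,depot)): drop {truck_at(t3,depot)}, keep {in(p2,t3), pkg_at(p5,whs2)}, require {truck_at(t3,whs2)}
    → {in(p2,t3), pkg_at(p5,whs2), truck_at(t3,whs2)}
  through step 1 (load(p2,t3,whs2)): drop {in(p2,t3)}, keep {pkg_at(p5,whs2), truck_at(t3,whs2)}, require {pkg_at(p2,whs2), truck_at(t3,whs2)}
    → {pkg_at(p2,whs2), pkg_at(p5,whs2), truck_at(t3,whs2)}

== RESULT ==
["pkg_at(p2,whs2)", "pkg_at(p5,whs2)", "truck_at(t3,whs2)"]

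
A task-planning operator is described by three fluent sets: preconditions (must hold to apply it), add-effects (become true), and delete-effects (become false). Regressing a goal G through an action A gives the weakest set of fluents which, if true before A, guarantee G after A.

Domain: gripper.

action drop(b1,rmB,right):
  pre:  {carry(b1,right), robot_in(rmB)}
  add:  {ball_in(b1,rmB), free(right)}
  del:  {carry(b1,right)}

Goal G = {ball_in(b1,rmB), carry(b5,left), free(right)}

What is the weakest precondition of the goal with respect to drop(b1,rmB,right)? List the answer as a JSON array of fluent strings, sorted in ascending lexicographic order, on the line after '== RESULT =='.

Regress:
  G ∩ del = {}  (empty — regression defined)
  G \ add = {ball_in(b1,rmB), carry(b5,left), free(right)} \ {ball_in(b1,rmB), free(right)} = {carry(b5,left)}
  ∪ pre   = {carry(b5,left)} ∪ {carry(b1,right), robot_in(rmB)}
          = {carry(b1,right), carry(b5,left), robot_in(rmB)}

== RESULT ==
["carry(b1,right)", "carry(b5,left)", "robot_in(rmB)"]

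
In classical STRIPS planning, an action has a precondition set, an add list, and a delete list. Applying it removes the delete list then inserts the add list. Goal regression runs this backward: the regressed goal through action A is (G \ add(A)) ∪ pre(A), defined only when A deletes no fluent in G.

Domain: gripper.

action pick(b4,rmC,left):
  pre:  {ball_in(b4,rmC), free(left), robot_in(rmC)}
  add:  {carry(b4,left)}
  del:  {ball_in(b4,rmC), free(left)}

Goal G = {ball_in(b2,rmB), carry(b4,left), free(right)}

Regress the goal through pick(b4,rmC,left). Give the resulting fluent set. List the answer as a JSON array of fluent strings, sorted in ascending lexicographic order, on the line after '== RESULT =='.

Regress:
  G ∩ del = {}  (empty — regression defined)
  G \ add = {ball_in(b2,rmB), carry(b4,left), free(right)} \ {carry(b4,left)} = {ball_in(b2,rmB), free(right)}
  ∪ pre   = {ball_in(b2,rmB), free(right)} ∪ {ball_in(b4,rmC), free(left), robot_in(rmC)}
          = {ball_in(b2,rmB), ball_in(b4,rmC), free(left), free(right), robot_in(rmC)}

== RESULT ==
["ball_in(b2,rmB)", "ball_in(b4,rmC)", "free(left)", "free(right)", "robot_in(rmC)"]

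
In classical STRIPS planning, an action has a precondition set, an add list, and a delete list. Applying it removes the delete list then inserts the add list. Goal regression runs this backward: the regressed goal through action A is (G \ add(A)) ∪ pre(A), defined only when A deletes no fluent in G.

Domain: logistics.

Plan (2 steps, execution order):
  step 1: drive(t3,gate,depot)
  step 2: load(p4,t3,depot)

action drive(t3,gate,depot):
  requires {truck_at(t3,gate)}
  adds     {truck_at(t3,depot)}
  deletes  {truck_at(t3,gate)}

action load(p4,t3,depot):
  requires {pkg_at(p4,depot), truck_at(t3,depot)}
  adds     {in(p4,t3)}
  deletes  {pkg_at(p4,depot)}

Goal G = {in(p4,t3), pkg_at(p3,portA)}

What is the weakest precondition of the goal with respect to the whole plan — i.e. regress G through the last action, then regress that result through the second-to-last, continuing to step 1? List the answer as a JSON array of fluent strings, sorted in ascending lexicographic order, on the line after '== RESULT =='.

Regress step by step:
  through step 2 (load(p4,t3,depot)): drop {in(p4,t3)}, keep {pkg_at(p3,portA)}, require {pkg_at(p4,depot), truck_at(t3,depot)}
    → {pkg_at(p3,portA), pkg_at(p4,depot), truck_at(t3,depot)}
  through step 1 (drive(t3,gate,depot)): drop {truck_at(t3,depot)}, keep {pkg_at(p3,portA), pkg_at(p4,depot)}, require {truck_at(t3,gate)}
    → {pkg_at(p3,portA), pkg_at(p4,depot), truck_at(t3,gate)}

== RESULT ==
["pkg_at(p3,portA)", "pkg_at(p4,depot)", "truck_at(t3,gate)"]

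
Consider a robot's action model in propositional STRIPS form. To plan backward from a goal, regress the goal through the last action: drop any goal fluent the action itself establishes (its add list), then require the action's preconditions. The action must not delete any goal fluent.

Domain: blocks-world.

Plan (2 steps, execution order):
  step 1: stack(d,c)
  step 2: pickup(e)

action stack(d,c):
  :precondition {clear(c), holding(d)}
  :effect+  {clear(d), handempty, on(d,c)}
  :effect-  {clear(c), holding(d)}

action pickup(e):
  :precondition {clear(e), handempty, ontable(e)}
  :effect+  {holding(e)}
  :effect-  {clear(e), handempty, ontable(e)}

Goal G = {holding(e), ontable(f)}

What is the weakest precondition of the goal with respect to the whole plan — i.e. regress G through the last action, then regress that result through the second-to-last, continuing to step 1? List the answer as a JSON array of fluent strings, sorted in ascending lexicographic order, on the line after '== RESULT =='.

Work backward from the goal:
  through step 2 (pickup(e)): drop {holding(e)}, keep {ontable(f)}, require {clear(e), handempty, ontable(e)}
    → {clear(e), handempty, ontable(e), ontable(f)}
  through step 1 (stack(d,c)): drop {handempty}, keep {clear(e), ontable(e), ontable(f)}, require {clear(c), holding(d)}
    → {clear(c), clear(e), holding(d), ontable(e), ontable(f)}

== RESULT ==
["clear(c)", "clear(e)", "holding(d)", "ontable(e)", "ontable(f)"]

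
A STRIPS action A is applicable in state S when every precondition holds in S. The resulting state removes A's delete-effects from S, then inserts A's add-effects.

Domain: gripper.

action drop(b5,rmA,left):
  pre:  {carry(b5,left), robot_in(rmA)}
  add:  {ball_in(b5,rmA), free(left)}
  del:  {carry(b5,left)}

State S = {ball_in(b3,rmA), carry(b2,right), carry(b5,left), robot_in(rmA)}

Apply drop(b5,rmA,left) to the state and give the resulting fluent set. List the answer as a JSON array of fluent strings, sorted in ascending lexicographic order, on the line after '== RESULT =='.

Progress:
  pre ⊆ S: {carry(b5,left), robot_in(rmA)} ⊆ S  — applicable
  S \ del = {ball_in(b3,rmA), carry(b2,right), robot_in(rmA)}
  ∪ add   = {ball_in(b3,rmA), ball_in(b5,rmA), carry(b2,right), free(left), robot_in(rmA)}

== RESULT ==
["ball_in(b3,rmA)", "ball_in(b5,rmA)", "carry(b2,right)", "free(left)", "robot_in(rmA)"]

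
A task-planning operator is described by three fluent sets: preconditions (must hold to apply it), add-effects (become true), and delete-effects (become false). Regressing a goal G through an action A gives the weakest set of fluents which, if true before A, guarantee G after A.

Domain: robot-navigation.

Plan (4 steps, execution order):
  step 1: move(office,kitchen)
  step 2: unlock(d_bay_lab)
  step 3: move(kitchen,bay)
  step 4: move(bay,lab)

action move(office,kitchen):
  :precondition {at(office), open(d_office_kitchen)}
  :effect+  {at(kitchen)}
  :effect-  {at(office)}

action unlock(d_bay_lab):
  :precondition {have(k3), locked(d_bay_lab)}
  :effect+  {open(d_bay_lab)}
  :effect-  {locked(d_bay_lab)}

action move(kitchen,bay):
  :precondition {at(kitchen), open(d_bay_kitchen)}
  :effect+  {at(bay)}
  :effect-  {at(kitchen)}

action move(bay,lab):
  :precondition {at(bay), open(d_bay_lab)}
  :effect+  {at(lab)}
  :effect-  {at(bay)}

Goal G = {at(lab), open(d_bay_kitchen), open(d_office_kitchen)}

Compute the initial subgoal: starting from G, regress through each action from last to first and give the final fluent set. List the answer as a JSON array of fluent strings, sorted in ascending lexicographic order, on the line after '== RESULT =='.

Work backward from the goal:
  through step 4 (move(bay,lab)): drop {at(lab)}, keep {open(d_bay_kitchen), open(d_office_kitchen)}, require {at(bay), open(d_bay_lab)}
    → {at(bay), open(d_bay_kitchen), open(d_bay_lab), open(d_office_kitchen)}
  through step 3 (move(kitchen,bay)): drop {at(bay)}, keep {open(d_bay_kitchen), open(d_bay_lab), open(d_office_kitchen)}, require {at(kitchen), open(d_bay_kitchen)}
    → {at(kitchen), open(d_bay_kitchen), open(d_bay_lab), open(d_office_kitchen)}
  through step 2 (unlock(d_bay_lab)): drop {open(d_bay_lab)}, keep {at(kitchen), open(d_bay_kitchen), open(d_office_kitchen)}, require {have(k3), locked(d_bay_lab)}
    → {at(kitchen), have(k3), locked(d_bay_lab), open(d_bay_kitchen), open(d_office_kitchen)}
  through step 1 (move(office,kitchen)): drop {at(kitchen)}, keep {have(k3), locked(d_bay_lab), open(d_bay_kitchen), open(d_office_kitchen)}, require {at(office), open(d_office_kitchen)}
    → {at(office), have(k3), locked(d_bay_lab), open(d_bay_kitchen), open(d_office_kitchen)}

== RESULT ==
["at(office)", "have(k3)", "locked(d_bay_lab)", "open(d_bay_kitchen)", "open(d_office_kitchen)"]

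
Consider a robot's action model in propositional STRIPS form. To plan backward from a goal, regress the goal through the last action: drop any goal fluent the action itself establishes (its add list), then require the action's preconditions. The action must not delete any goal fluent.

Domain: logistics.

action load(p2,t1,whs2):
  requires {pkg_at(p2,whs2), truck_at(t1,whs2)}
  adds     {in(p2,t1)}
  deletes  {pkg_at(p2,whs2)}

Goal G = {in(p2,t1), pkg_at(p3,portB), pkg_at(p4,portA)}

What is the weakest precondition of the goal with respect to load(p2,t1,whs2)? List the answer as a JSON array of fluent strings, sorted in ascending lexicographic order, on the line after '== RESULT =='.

Regress:
  G ∩ del = {}  (empty — regression defined)
  G \ add = {in(p2,t1), pkg_at(p3,portB), pkg_at(p4,portA)} \ {in(p2,t1)} = {pkg_at(p3,portB), pkg_at(p4,portA)}
  ∪ pre   = {pkg_at(p3,portB), pkg_at(p4,portA)} ∪ {pkg_at(p2,whs2), truck_at(t1,whs2)}
          = {pkg_at(p2,whs2), pkg_at(p3,portB), pkg_at(p4,portA), truck_at(t1,whs2)}

== RESULT ==
["pkg_at(p2,whs2)", "pkg_at(p3,portB)", "pkg_at(p4,portA)", "truck_at(t1,whs2)"]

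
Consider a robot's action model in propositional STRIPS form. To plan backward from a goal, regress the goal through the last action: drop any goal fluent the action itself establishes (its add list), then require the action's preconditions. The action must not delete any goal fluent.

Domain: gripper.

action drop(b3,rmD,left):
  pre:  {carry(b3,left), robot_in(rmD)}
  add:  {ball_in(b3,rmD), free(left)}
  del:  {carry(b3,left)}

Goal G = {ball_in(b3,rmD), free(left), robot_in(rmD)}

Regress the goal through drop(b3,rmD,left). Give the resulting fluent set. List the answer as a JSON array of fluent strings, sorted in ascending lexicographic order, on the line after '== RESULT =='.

Regress:
  G ∩ del = {}  (empty — regression defined)
  G \ add = {ball_in(b3,rmD), free(left), robot_in(rmD)} \ {ball_in(b3,rmD), free(left)} = {robot_in(rmD)}
  ∪ pre   = {robot_in(rmD)} ∪ {carry(b3,left), robot_in(rmD)}
          = {carry(b3,left), robot_in(rmD)}

== RESULT ==
["carry(b3,left)", "robot_in(rmD)"]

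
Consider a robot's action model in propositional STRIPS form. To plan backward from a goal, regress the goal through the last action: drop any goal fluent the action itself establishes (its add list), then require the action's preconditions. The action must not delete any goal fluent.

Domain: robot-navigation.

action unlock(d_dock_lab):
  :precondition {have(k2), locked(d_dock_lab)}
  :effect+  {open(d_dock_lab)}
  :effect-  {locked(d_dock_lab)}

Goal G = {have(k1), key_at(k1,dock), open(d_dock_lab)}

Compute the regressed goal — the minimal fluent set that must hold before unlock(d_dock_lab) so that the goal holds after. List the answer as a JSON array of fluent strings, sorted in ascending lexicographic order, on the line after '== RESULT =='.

Regress:
  G ∩ del = {}  (empty — regression defined)
  G \ add = {have(k1), key_at(k1,dock), open(d_dock_lab)} \ {open(d_dock_lab)} = {have(k1), key_at(k1,dock)}
  ∪ pre   = {have(k1), key_at(k1,dock)} ∪ {have(k2), locked(d_dock_lab)}
          = {have(k1), have(k2), key_at(k1,dock), locked(d_dock_lab)}

== RESULT ==
["have(k1)", "have(k2)", "key_at(k1,dock)", "locked(d_dock_lab)"]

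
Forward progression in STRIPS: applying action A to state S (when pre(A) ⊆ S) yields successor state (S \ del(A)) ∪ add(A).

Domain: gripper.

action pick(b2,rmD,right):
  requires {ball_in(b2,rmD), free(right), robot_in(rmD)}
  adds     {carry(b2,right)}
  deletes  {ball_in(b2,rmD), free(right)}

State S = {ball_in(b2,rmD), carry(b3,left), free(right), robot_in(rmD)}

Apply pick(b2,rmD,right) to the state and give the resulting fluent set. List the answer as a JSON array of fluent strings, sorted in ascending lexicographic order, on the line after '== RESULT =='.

Compute (S \ del) ∪ add:
  pre ⊆ S: {ball_in(b2,rmD), free(right), robot_in(rmD)} ⊆ S  — applicable
  S \ del = {carry(b3,left), robot_in(rmD)}
  ∪ add   = {carry(b2,right), carry(b3,left), robot_in(rmD)}

== RESULT ==
["carry(b2,right)", "carry(b3,left)", "robot_in(rmD)"]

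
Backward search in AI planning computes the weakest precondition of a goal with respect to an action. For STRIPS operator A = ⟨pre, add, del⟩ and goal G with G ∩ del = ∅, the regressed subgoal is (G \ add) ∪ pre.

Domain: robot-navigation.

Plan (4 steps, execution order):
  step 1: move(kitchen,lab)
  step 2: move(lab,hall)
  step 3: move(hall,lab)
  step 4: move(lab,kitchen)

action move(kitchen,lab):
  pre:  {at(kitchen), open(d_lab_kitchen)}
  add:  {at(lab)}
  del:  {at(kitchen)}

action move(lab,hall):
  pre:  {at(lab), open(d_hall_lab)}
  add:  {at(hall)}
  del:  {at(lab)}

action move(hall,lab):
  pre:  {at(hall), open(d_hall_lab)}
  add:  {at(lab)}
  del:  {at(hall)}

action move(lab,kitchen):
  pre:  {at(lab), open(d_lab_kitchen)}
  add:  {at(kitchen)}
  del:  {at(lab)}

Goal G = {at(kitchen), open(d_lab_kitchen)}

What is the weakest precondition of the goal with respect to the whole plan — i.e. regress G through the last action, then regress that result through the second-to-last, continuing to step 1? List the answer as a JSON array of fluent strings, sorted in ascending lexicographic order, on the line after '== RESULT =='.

Regress step by step:
  through step 4 (move(lab,kitchen)): drop {at(kitchen)}, keep {open(d_lab_kitchen)}, require {at(lab), open(d_lab_kitchen)}
    → {at(lab), open(d_lab_kitchen)}
  through step 3 (move(hall,lab)): drop {at(lab)}, keep {open(d_lab_kitchen)}, require {at(hall), open(d_hall_lab)}
    → {at(hall), open(d_hall_lab), open(d_lab_kitchen)}
  through step 2 (move(lab,hall)): drop {at(hall)}, keep {open(d_hall_lab), open(d_lab_kitchen)}, require {at(lab), open(d_hall_lab)}
    → {at(lab), open(d_hall_lab), open(d_lab_kitchen)}
  through step 1 (move(kitchen,lab)): drop {at(lab)}, keep {open(d_hall_lab), open(d_lab_kitchen)}, require {at(kitchen), open(d_lab_kitchen)}
    → {at(kitchen), open(d_hall_lab), open(d_lab_kitchen)}

== RESULT ==
["at(kitchen)", "open(d_hall_lab)", "open(d_lab_kitchen)"]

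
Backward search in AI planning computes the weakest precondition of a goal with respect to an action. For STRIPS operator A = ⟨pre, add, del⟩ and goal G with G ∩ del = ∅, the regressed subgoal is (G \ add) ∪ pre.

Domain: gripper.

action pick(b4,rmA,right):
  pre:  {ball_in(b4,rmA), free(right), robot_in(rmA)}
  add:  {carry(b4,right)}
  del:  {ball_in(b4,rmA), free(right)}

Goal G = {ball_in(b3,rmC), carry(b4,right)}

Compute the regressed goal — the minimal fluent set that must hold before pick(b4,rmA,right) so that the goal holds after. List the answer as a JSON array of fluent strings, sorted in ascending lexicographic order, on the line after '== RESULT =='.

Regress:
  G ∩ del = {}  (empty — regression defined)
  G \ add = {ball_in(b3,rmC), carry(b4,right)} \ {carry(b4,right)} = {ball_in(b3,rmC)}
  ∪ pre   = {ball_in(b3,rmC)} ∪ {ball_in(b4,rmA), free(right), robot_in(rmA)}
          = {ball_in(b3,rmC), ball_in(b4,rmA), free(right), robot_in(rmA)}

== RESULT ==
["ball_in(b3,rmC)", "ball_in(b4,rmA)", "free(right)", "robot_in(rmA)"]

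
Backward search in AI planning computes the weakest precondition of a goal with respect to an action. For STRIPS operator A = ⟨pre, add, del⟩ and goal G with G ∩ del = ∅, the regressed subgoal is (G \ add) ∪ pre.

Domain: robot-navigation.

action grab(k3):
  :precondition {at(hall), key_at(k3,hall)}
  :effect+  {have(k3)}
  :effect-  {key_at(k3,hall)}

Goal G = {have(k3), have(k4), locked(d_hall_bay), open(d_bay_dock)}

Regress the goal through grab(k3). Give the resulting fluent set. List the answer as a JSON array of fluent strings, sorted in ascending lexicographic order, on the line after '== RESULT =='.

Compute (G \ add) ∪ pre:
  G ∩ del = {}  (empty — regression defined)
  G \ add = {have(k3), have(k4), locked(d_hall_bay), open(d_bay_dock)} \ {have(k3)} = {have(k4), locked(d_hall_bay), open(d_bay_dock)}
  ∪ pre   = {have(k4), locked(d_hall_bay), open(d_bay_dock)} ∪ {at(hall), key_at(k3,hall)}
          = {at(hall), have(k4), key_at(k3,hall), locked(d_hall_bay), open(d_bay_dock)}

== RESULT ==
["at(hall)", "have(k4)", "key_at(k3,hall)", "locked(d_hall_bay)", "open(d_bay_dock)"]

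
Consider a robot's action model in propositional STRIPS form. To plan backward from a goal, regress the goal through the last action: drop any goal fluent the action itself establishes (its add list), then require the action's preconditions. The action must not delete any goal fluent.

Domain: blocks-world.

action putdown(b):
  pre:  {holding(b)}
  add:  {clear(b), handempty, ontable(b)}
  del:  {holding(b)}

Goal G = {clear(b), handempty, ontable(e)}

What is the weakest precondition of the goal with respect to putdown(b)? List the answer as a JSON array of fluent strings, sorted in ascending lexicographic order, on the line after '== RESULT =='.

Compute (G \ add) ∪ pre:
  G ∩ del = {}  (empty — regression defined)
  G \ add = {clear(b), handempty, ontable(e)} \ {clear(b), handempty, ontable(b)} = {ontable(e)}
  ∪ pre   = {ontable(e)} ∪ {holding(b)}
          = {holding(b), ontable(e)}

== RESULT ==
["holding(b)", "ontable(e)"]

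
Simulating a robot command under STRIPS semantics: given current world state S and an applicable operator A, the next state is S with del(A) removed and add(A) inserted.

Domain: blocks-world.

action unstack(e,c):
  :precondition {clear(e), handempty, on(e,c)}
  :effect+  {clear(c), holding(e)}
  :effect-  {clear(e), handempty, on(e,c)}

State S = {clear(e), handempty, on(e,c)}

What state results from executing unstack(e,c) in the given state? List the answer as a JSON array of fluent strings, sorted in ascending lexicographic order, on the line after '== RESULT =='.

Progress:
  pre ⊆ S: {clear(e), handempty, on(e,c)} ⊆ S  — applicable
  S \ del = {}
  ∪ add   = {clear(c), holding(e)}

== RESULT ==
["clear(c)", "holding(e)"]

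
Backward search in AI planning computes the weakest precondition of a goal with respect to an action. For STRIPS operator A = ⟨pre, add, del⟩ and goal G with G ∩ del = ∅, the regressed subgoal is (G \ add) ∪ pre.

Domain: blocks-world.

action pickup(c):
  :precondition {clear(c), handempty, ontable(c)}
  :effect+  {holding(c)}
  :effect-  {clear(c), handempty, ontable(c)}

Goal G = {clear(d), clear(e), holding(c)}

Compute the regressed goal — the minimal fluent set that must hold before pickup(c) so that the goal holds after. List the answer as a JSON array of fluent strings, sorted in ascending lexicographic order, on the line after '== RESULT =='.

Compute (G \ add) ∪ pre:
  G ∩ del = {}  (empty — regression defined)
  G \ add = {clear(d), clear(e), holding(c)} \ {holding(c)} = {clear(d), clear(e)}
  ∪ pre   = {clear(d), clear(e)} ∪ {clear(c), handempty, ontable(c)}
          = {clear(c), clear(d), clear(e), handempty, ontable(c)}

== RESULT ==
["clear(c)", "clear(d)", "clear(e)", "handempty", "ontable(c)"]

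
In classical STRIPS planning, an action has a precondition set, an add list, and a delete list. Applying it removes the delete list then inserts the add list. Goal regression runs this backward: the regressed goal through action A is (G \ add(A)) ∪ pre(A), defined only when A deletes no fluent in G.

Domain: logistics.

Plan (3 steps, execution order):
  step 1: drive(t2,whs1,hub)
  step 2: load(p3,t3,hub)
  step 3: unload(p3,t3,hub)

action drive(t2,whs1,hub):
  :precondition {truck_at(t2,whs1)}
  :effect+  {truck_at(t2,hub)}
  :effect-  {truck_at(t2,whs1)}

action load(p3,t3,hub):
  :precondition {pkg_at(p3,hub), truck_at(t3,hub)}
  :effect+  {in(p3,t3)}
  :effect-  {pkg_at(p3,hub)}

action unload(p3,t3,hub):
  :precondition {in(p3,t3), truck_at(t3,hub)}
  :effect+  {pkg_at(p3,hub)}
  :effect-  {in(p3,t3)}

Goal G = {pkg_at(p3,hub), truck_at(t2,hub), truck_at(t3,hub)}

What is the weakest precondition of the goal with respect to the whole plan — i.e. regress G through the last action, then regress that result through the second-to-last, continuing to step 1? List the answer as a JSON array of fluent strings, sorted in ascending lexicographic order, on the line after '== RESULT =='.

Work backward from the goal:
  through step 3 (unload(p3,t3,hub)): drop {pkg_at(p3,hub)}, keep {truck_at(t2,hub), truck_at(t3,hub)}, require {in(p3,t3), truck_at(t3,hub)}
    → {in(p3,t3), truck_at(t2,hub), truck_at(t3,hub)}
  through step 2 (load(p3,t3,hub)): drop {in(p3,t3)}, keep {truck_at(t2,hub), truck_at(t3,hub)}, require {pkg_at(p3,hub), truck_at(t3,hub)}
    → {pkg_at(p3,hub), truck_at(t2,hub), truck_at(t3,hub)}
  through step 1 (drive(t2,whs1,hub)): drop {truck_at(t2,hub)}, keep {pkg_at(p3,hub), truck_at(t3,hub)}, require {truck_at(t2,whs1)}
    → {pkg_at(p3,hub), truck_at(t2,whs1), truck_at(t3,hub)}

== RESULT ==
["pkg_at(p3,hub)", "truck_at(t2,whs1)", "truck_at(t3,hub)"]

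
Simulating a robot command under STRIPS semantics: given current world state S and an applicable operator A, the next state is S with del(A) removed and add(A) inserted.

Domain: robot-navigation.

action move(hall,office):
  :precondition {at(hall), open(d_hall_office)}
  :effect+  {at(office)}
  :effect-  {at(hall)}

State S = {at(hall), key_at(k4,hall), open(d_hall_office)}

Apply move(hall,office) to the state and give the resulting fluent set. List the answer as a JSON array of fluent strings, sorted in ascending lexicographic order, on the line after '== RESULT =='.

Progress:
  pre ⊆ S: {at(hall), open(d_hall_office)} ⊆ S  — applicable
  S \ del = {key_at(k4,hall), open(d_hall_office)}
  ∪ add   = {at(office), key_at(k4,hall), open(d_hall_office)}

== RESULT ==
["at(office)", "key_at(k4,hall)", "open(d_hall_office)"]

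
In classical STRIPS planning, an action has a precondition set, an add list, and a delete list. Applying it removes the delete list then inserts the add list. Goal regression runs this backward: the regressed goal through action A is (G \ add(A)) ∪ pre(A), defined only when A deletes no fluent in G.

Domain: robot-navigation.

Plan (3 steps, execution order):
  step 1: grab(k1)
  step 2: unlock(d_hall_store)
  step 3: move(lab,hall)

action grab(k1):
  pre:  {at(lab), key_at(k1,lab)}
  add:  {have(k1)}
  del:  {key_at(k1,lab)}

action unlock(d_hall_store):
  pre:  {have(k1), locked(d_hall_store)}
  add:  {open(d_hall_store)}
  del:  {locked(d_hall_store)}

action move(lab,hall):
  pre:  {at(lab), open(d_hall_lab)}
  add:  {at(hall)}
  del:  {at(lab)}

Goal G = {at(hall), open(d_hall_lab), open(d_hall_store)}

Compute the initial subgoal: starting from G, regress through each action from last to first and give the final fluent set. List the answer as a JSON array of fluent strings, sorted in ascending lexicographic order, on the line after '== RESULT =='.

Work backward from the goal:
  through step 3 (move(lab,hall)): drop {at(hall)}, keep {open(d_hall_lab), open(d_hall_store)}, require {at(lab), open(d_hall_lab)}
    → {at(lab), open(d_hall_lab), open(d_hall_store)}
  through step 2 (unlock(d_hall_store)): drop {open(d_hall_store)}, keep {at(lab), open(d_hall_lab)}, require {have(k1), locked(d_hall_store)}
    → {at(lab), have(k1), locked(d_hall_store), open(d_hall_lab)}
  through step 1 (grab(k1)): drop {have(k1)}, keep {at(lab), locked(d_hall_store), open(d_hall_lab)}, require {at(lab), key_at(k1,lab)}
    → {at(lab), key_at(k1,lab), locked(d_hall_store), open(d_hall_lab)}

== RESULT ==
["at(lab)", "key_at(k1,lab)", "locked(d_hall_store)", "open(d_hall_lab)"]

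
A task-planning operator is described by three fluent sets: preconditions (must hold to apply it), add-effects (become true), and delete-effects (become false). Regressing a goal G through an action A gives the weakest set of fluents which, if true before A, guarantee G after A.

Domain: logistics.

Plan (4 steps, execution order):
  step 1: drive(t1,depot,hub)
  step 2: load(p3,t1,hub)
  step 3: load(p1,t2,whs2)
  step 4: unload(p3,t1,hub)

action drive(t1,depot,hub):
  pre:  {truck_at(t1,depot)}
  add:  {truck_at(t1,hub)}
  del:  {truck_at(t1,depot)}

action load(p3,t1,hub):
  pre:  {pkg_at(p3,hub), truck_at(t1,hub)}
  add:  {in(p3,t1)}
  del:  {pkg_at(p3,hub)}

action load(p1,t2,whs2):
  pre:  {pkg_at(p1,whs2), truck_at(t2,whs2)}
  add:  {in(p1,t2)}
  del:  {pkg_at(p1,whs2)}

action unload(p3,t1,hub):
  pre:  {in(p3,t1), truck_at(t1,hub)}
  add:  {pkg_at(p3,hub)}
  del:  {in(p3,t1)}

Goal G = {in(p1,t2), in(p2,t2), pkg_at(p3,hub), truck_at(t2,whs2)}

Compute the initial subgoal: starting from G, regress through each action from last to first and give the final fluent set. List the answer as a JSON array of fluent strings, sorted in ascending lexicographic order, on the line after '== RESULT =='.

Regress step by step:
  through step 4 (unload(p3,t1,hub)): drop {pkg_at(p3,hub)}, keep {in(p1,t2), in(p2,t2), truck_at(t2,whs2)}, require {in(p3,t1), truck_at(t1,hub)}
    → {in(p1,t2), in(p2,t2), in(p3,t1), truck_at(t1,hub), truck_at(t2,whs2)}
  through step 3 (load(p1,t2,whs2)): drop {in(p1,t2)}, keep {in(p2,t2), in(p3,t1), truck_at(t1,hub), truck_at(t2,whs2)}, require {pkg_at(p1,whs2), truck_at(t2,whs2)}
    → {in(p2,t2), in(p3,t1), pkg_at(p1,whs2), truck_at(t1,hub), truck_at(t2,whs2)}
  through step 2 (load(p3,t1,hub)): drop {in(p3,t1)}, keep {in(p2,t2), pkg_at(p1,whs2), truck_at(t1,hub), truck_at(t2,whs2)}, require {pkg_at(p3,hub), truck_at(t1,hub)}
    → {in(p2,t2), pkg_at(p1,whs2), pkg_at(p3,hub), truck_at(t1,hub), truck_at(t2,whs2)}
  through step 1 (drive(t1,depot,hub)): drop {truck_at(t1,hub)}, keep {in(p2,t2), pkg_at(p1,whs2), pkg_at(p3,hub), truck_at(t2,whs2)}, require {truck_at(t1,depot)}
    → {in(p2,t2), pkg_at(p1,whs2), pkg_at(p3,hub), truck_at(t1,depot), truck_at(t2,whs2)}

== RESULT ==
["in(p2,t2)", "pkg_at(p1,whs2)", "pkg_at(p3,hub)", "truck_at(t1,depot)", "truck_at(t2,whs2)"]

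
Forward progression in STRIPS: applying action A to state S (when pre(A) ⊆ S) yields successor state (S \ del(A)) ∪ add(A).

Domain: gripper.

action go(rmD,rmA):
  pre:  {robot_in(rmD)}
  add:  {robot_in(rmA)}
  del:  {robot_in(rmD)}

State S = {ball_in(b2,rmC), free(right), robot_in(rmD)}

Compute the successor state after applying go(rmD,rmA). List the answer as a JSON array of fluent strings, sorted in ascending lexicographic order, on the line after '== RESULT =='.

Compute (S \ del) ∪ add:
  pre ⊆ S: {robot_in(rmD)} ⊆ S  — applicable
  S \ del = {ball_in(b2,rmC), free(right)}
  ∪ add   = {ball_in(b2,rmC), free(right), robot_in(rmA)}

== RESULT ==
["ball_in(b2,rmC)", "free(right)", "robot_in(rmA)"]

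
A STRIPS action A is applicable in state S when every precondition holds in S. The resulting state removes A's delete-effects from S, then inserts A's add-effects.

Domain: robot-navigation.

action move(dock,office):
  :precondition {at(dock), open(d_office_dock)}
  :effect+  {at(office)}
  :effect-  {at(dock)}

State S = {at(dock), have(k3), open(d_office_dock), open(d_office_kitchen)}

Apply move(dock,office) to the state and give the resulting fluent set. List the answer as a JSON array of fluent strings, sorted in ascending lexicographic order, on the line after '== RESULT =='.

Compute (S \ del) ∪ add:
  pre ⊆ S: {at(dock), open(d_office_dock)} ⊆ S  — applicable
  S \ del = {have(k3), open(d_office_dock), open(d_office_kitchen)}
  ∪ add   = {at(office), have(k3), open(d_office_dock), open(d_office_kitchen)}

== RESULT ==
["at(office)", "have(k3)", "open(d_office_dock)", "open(d_office_kitchen)"]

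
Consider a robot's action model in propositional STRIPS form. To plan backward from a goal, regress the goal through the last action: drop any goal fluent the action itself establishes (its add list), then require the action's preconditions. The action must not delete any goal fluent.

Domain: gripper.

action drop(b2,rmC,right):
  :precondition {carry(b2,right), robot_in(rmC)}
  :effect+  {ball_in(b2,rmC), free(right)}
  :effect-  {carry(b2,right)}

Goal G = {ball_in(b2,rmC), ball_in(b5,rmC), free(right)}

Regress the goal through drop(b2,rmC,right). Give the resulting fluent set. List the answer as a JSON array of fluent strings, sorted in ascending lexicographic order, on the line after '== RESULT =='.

Regress:
  G ∩ del = {}  (empty — regression defined)
  G \ add = {ball_in(b2,rmC), ball_in(b5,rmC), free(right)} \ {ball_in(b2,rmC), free(right)} = {ball_in(b5,rmC)}
  ∪ pre   = {ball_in(b5,rmC)} ∪ {carry(b2,right), robot_in(rmC)}
          = {ball_in(b5,rmC), carry(b2,right), robot_in(rmC)}

== RESULT ==
["ball_in(b5,rmC)", "carry(b2,right)", "robot_in(rmC)"]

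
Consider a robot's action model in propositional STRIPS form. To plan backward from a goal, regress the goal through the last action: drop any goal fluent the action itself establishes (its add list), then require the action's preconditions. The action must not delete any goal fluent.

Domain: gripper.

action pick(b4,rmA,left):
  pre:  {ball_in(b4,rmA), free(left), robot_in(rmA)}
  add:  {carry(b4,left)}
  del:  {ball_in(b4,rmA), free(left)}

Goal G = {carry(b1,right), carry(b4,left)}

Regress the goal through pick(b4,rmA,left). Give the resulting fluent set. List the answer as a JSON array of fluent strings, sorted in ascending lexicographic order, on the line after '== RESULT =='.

Compute (G \ add) ∪ pre:
  G ∩ del = {}  (empty — regression defined)
  G \ add = {carry(b1,right), carry(b4,left)} \ {carry(b4,left)} = {carry(b1,right)}
  ∪ pre   = {carry(b1,right)} ∪ {ball_in(b4,rmA), free(left), robot_in(rmA)}
          = {ball_in(b4,rmA), carry(b1,right), free(left), robot_in(rmA)}

== RESULT ==
["ball_in(b4,rmA)", "carry(b1,right)", "free(left)", "robot_in(rmA)"]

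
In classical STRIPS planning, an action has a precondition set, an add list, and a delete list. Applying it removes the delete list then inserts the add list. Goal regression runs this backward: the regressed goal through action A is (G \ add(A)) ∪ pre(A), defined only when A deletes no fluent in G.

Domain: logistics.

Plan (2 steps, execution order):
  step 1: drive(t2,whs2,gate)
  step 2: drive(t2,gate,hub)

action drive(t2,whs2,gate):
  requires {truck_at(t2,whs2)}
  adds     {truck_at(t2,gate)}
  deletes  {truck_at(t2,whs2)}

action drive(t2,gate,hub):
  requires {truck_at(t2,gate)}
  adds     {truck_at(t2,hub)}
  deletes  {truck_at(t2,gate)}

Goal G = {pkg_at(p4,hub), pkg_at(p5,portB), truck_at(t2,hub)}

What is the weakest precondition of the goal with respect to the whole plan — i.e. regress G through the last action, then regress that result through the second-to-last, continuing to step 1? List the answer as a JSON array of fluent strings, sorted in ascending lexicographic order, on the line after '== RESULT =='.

Work backward from the goal:
  through step 2 (drive(t2,gate,hub)): drop {truck_at(t2,hub)}, keep {pkg_at(p4,hub), pkg_at(p5,portB)}, require {truck_at(t2,gate)}
    → {pkg_at(p4,hub), pkg_at(p5,portB), truck_at(t2,gate)}
  through step 1 (drive(t2,whs2,gate)): drop {truck_at(t2,gate)}, keep {pkg_at(p4,hub), pkg_at(p5,portB)}, require {truck_at(t2,whs2)}
    → {pkg_at(p4,hub), pkg_at(p5,portB), truck_at(t2,whs2)}

== RESULT ==
["pkg_at(p4,hub)", "pkg_at(p5,portB)", "truck_at(t2,whs2)"]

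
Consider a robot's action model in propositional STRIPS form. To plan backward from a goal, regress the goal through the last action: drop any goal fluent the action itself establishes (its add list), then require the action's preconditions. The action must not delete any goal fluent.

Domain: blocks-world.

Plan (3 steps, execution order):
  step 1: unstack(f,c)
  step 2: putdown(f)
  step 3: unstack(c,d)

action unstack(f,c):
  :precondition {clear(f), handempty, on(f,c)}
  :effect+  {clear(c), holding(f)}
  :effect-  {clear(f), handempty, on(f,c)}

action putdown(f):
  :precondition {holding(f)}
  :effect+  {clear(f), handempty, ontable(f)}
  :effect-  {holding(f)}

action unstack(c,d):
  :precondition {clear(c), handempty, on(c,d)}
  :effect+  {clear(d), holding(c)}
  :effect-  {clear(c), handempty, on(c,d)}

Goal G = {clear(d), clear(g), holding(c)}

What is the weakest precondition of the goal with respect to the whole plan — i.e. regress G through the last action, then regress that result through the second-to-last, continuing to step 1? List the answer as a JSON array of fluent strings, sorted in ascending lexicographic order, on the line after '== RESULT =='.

Work backward from the goal:
  through step 3 (unstack(c,d)): drop {clear(d), holding(c)}, keep {clear(g)}, require {clear(c), handempty, on(c,d)}
    → {clear(c), clear(g), handempty, on(c,d)}
  through step 2 (putdown(f)): drop {handempty}, keep {clear(c), clear(g), on(c,d)}, require {holding(f)}
    → {clear(c), clear(g), holding(f), on(c,d)}
  through step 1 (unstack(f,c)): drop {clear(c), holding(f)}, keep {clear(g), on(c,d)}, require {clear(f), handempty, on(f,c)}
    → {clear(f), clear(g), handempty, on(c,d), on(f,c)}

== RESULT ==
["clear(f)", "clear(g)", "handempty", "on(c,d)", "on(f,c)"]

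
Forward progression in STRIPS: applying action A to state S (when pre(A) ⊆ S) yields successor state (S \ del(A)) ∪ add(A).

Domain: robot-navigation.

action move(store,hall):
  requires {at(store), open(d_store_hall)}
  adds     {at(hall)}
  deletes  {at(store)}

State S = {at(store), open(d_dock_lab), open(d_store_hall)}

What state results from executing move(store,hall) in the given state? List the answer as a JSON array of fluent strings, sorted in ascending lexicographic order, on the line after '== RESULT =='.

Compute (S \ del) ∪ add:
  pre ⊆ S: {at(store), open(d_store_hall)} ⊆ S  — applicable
  S \ del = {open(d_dock_lab), open(d_store_hall)}
  ∪ add   = {at(hall), open(d_dock_lab), open(d_store_hall)}

== RESULT ==
["at(hall)", "open(d_dock_lab)", "open(d_store_hall)"]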